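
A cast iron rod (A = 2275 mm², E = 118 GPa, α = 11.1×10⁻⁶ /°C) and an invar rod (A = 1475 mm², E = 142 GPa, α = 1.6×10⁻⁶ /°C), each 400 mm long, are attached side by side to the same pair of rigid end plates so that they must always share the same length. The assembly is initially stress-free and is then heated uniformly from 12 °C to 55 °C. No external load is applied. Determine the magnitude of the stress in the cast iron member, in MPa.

σ ≈ 21.1 MPa (compressive)

Both members must finish at the same length. With the larger α, the cast iron tends to over-expand; the plates restrain it, putting the cast iron in compression and the invar in tension. With no external load the two internal forces are equal and opposite, magnitude P.
Setting the final lengths equal and cancelling L: (α₁ − α₂)ΔT = P/(A₁E₁) + P/(A₂E₂).
|α₁ − α₂|·ΔT = 9.5×10⁻⁶ × 43 = 0.0004085.
1/(A₁E₁) + 1/(A₂E₂) = 1/(2275×118×10³) + 1/(1475×142×10³) = 8.499×10⁻⁹ N⁻¹.
P = 0.0004085 / 8.499×10⁻⁹ = 48060 N = 48.06 kN.
σ_{cast iron} = P/A₁ = 48060/2275 = 21.13 MPa, compressive.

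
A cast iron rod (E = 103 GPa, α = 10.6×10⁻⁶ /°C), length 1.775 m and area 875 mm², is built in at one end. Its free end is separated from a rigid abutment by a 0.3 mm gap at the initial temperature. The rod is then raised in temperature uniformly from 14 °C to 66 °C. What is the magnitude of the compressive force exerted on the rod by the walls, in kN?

P ≈ 34.4 kN

If the wall were absent the rod would grow by αΔT L = 10.6×10⁻⁶ × 52 × 1775 = 0.9784 mm.
The gap closes (δ_free > 0.3 mm) and the wall then resists a further 0.9784 − 0.3 = 0.6784 mm of expansion.
So σ = E(δ_free − g)/L = 103×10³ × 0.6784/1775 = 39.37 MPa.
P = σA = 39.37 × 875 = 34.44 kN.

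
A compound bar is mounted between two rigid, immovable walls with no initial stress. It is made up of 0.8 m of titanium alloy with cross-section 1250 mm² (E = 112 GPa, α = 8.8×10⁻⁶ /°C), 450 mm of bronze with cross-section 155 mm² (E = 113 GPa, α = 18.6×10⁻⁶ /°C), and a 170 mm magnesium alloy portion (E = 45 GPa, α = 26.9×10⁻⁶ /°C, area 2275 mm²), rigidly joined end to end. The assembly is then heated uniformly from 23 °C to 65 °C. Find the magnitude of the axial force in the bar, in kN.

With the walls removed the bar would change length by δ_free = Σ αᵢΔT Lᵢ = 8.8×10⁻⁶×42×800 + 18.6×10⁻⁶×42×450 + 26.9×10⁻⁶×42×170 = 0.8393 mm.
The walls prevent any net length change, so an axial force P (same in every segment) develops. Compatibility: P · Σ Lᵢ/(AᵢEᵢ) = δ_free.
The series flexibility is Σ Lᵢ/(AᵢEᵢ) = 800/(1250×112×10³) + 450/(155×113×10³) + 170/(2275×45×10³) = 3.307×10⁻⁵ mm/N.
Hence P = δ_free / Σ(L/AE) = 0.8393/3.307×10⁻⁵ = 25.38 kN (compressive).

P ≈ 25.4 kN (compressive)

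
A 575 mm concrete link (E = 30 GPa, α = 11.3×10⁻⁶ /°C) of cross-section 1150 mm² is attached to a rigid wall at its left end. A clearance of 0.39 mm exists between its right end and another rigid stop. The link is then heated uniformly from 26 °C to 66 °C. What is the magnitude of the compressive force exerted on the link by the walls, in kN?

P ≈ 0 kN

Free thermal elongation = αΔT L = 11.3×10⁻⁶ × 40 × 575 = 0.2599 mm.
Since δ_free = 0.26 mm is less than the 0.39 mm gap, the link never touches the wall. No axial force develops.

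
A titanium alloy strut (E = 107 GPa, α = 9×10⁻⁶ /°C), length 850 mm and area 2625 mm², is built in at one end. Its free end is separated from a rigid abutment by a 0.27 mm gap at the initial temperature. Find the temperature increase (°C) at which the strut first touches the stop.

Contact occurs when the free expansion equals the gap: αΔT L = 0.27 mm.
So ΔT = g/(αL) = 0.27/(9×10⁻⁶ × 850) = 35.29 °C.

ΔT ≈ 35.3 °C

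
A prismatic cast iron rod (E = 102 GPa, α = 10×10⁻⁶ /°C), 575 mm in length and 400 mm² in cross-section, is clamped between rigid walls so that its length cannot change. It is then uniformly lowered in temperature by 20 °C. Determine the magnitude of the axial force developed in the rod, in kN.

P ≈ 8.16 kN (tensile)

The ends cannot move, so σ = EαΔT = 102×10³ × 10×10⁻⁶ × 20 = 20.4 MPa.
P = AEαΔT = 400 × 102×10³ × 10×10⁻⁶ × 20 = 8.16 kN (tensile).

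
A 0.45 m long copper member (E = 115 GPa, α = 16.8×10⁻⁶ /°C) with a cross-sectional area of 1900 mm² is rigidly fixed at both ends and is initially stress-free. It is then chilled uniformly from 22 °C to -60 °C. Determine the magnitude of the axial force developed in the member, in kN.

P ≈ 301 kN (tensile)

Full restraint means ε = 0, so the stress is σ = EαΔT = 115×10³ × 16.8×10⁻⁶ × 82 = 158.4 MPa.
Then P = σA = 158.4 × 1900 mm² = 301 kN, tensile.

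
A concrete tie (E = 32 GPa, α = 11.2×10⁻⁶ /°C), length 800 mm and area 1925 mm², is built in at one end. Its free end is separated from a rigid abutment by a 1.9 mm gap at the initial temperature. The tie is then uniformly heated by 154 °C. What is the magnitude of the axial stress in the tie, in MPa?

σ ≈ 0 MPa

Unrestrained expansion: δ_free = αΔT L = 11.2×10⁻⁶ × 154 × 800 = 1.38 mm.
This is smaller than the 1.9 mm clearance, so the tie expands freely without reaching the stop — the stress is zero.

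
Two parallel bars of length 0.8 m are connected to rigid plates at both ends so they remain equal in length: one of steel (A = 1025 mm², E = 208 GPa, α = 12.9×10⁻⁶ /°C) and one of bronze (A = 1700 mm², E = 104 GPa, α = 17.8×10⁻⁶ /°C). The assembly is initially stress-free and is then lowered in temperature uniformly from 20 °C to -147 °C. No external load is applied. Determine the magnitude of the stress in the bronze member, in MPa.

The bronze has the larger α, so on cooling it would change length more than the steel if both were free. The rigid plates force a common final length, so the bronze is put into tension and the steel into compression, with equal and opposite forces P (no external load).
Equating the net (thermal + elastic) strains gives |α₁ − α₂|·ΔT = P·[1/(A₁E₁) + 1/(A₂E₂)].
|α₁ − α₂|·ΔT = 4.9×10⁻⁶ × 167 = 0.0008183.
1/(A₁E₁) + 1/(A₂E₂) = 1/(1025×208×10³) + 1/(1700×104×10³) = 1.035×10⁻⁸ N⁻¹.
So P = 0.0008183 / 1.035×10⁻⁸ = 79.09 kN.
σ_{bronze} = P/A₂ = 79090/1700 = 46.52 MPa, tensile.

σ ≈ 46.5 MPa (tensile)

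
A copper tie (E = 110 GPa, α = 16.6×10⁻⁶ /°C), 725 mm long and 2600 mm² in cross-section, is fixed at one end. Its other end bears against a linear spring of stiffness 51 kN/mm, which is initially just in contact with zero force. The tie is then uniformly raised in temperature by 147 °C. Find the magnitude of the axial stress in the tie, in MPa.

σ ≈ 30.7 MPa (compressive)

If the spring were absent the tie would lengthen by αΔT L = 16.6×10⁻⁶ × 147 × 725 = 1.769 mm.
Let P be the compressive force at the spring. The tie shortens elastically by PL/(AE) and the spring compresses by P/k; together these equal δ_free.
P [ L/(AE) + 1/k ] = δ_free → P [ 725/(2600×110×10³) + 1/(51×10³) ] = 1.769.
P = 1.769 / 2.214×10⁻⁵ = 79900 N.
σ = P/A = 79900/2600 = 30.73 MPa.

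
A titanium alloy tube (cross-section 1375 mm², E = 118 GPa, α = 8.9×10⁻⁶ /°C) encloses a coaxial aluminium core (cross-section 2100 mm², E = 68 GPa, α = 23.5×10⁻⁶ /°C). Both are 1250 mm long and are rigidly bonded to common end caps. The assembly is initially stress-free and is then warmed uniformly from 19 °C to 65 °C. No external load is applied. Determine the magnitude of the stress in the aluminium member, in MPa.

σ ≈ 24.3 MPa (compressive)

Both members must finish at the same length. With the larger α, the aluminium tends to over-expand; the plates restrain it, putting the aluminium in compression and the titanium alloy in tension. With no external load the two internal forces are equal and opposite, magnitude P.
Equating the net (thermal + elastic) strains gives |α₁ − α₂|·ΔT = P·[1/(A₁E₁) + 1/(A₂E₂)].
|α₁ − α₂|·ΔT = 14.6×10⁻⁶ × 46 = 0.0006716.
1/(A₁E₁) + 1/(A₂E₂) = 1/(1375×118×10³) + 1/(2100×68×10³) = 1.317×10⁻⁸ N⁻¹.
So P = 0.0006716 / 1.317×10⁻⁸ = 51.01 kN.
σ_{aluminium} = P/A₂ = 51010/2100 = 24.29 MPa, compressive.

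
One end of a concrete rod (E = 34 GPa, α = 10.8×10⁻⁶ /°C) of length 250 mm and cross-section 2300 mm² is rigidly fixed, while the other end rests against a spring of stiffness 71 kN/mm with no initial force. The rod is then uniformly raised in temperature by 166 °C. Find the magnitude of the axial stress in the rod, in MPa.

If the spring were absent the rod would lengthen by αΔT L = 10.8×10⁻⁶ × 166 × 250 = 0.4482 mm.
Let P be the compressive force at the spring. The rod shortens elastically by PL/(AE) and the spring compresses by P/k; together these equal δ_free.
P [ L/(AE) + 1/k ] = δ_free → P [ 250/(2300×34×10³) + 1/(71×10³) ] = 0.4482.
P = 0.4482 / 1.728×10⁻⁵ = 25940 N.
σ = P/A = 25940/2300 = 11.28 MPa.

σ ≈ 11.3 MPa (compressive)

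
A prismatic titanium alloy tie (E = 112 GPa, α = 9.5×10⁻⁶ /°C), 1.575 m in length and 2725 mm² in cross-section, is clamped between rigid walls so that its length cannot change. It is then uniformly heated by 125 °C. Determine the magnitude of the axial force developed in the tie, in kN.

With zero net strain, σ = E·αΔT = 112 GPa × 9.5×10⁻⁶ × 125 = 133 MPa.
Axial force P = σA = 133 × 2725 = 362400 N = 362.4 kN, compressive.

P ≈ 362 kN (compressive)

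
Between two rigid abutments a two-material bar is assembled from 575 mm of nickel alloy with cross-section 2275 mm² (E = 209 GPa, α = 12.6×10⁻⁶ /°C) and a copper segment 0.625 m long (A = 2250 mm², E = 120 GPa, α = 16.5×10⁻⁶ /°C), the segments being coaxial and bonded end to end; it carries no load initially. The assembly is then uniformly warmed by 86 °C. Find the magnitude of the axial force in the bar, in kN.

P ≈ 428 kN (compressive)

If the supports were absent, the total length change would be Σ αᵢΔT Lᵢ = 12.6×10⁻⁶×86×575 + 16.5×10⁻⁶×86×625 = 1.51 mm.
The rigid supports impose zero overall length change; the single axial force P common to all segments must satisfy P Σ Lᵢ/(AᵢEᵢ) = δ_free.
The series flexibility is Σ Lᵢ/(AᵢEᵢ) = 575/(2275×209×10³) + 625/(2250×120×10³) = 3.524×10⁻⁶ mm/N.
P = 1.51 / 3.524×10⁻⁶ = 428500 N = 428.5 kN, compressive.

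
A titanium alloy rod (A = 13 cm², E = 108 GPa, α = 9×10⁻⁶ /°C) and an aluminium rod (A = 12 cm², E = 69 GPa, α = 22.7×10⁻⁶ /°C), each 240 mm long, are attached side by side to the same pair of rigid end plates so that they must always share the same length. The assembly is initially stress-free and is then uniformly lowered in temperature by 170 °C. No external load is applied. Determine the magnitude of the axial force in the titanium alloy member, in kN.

P ≈ 121 kN (compressive in the titanium alloy)

Equilibrium of a rigid end plate with no external load gives equal and opposite internal forces ±P in the two members. Since α_{aluminium} > α_{titanium alloy}, cooling drives the aluminium into tension and the titanium alloy into compression.
Equating the net (thermal + elastic) strains gives |α₁ − α₂|·ΔT = P·[1/(A₁E₁) + 1/(A₂E₂)].
|α₁ − α₂|·ΔT = 13.7×10⁻⁶ × 170 = 0.002329.
1/(A₁E₁) + 1/(A₂E₂) = 1/(1300×108×10³) + 1/(1200×69×10³) = 1.92×10⁻⁸ N⁻¹.
So P = 0.002329 / 1.92×10⁻⁸ = 121.3 kN.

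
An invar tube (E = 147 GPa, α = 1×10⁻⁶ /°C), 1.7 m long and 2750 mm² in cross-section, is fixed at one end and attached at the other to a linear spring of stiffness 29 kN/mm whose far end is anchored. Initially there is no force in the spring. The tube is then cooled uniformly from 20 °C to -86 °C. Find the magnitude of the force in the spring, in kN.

P ≈ 4.66 kN

If the spring were absent the tube would shorten by αΔT L = 1×10⁻⁶ × 106 × 1700 = 0.1802 mm.
Let P be the tensile force in the spring. The tube extends elastically by PL/(AE) and the spring stretches by P/k; together these equal δ_free.
P [ L/(AE) + 1/k ] = δ_free → P [ 1700/(2750×147×10³) + 1/(29×10³) ] = 0.1802.
P = 0.1802 / 3.869×10⁻⁵ = 4658 N.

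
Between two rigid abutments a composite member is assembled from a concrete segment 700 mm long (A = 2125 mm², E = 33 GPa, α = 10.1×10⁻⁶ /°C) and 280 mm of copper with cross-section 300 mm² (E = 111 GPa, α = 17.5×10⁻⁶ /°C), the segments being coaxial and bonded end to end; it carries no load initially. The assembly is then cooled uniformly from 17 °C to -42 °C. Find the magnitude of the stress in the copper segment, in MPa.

Free thermal contraction of the whole bar: Σ αᵢΔT Lᵢ = 10.1×10⁻⁶×59×700 + 17.5×10⁻⁶×59×280 = 0.7062 mm.
The rigid supports impose zero overall length change; the single axial force P common to all segments must satisfy P Σ Lᵢ/(AᵢEᵢ) = δ_free.
Σ Lᵢ/(AᵢEᵢ) = 700/(2125×33×10³) + 280/(300×111×10³) = 1.839×10⁻⁵ mm/N.
P = 0.7062 / 1.839×10⁻⁵ = 38400 N = 38.4 kN, tensile.
σ_{copper} = P / A = 38400 / 300 = 128 MPa.

σ ≈ 128 MPa (tensile)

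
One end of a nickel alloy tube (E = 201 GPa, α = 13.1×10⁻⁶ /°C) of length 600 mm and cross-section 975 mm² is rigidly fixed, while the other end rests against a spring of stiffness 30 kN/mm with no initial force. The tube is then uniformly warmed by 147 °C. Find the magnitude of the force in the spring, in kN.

P ≈ 31.7 kN

If the spring were absent the tube would lengthen by αΔT L = 13.1×10⁻⁶ × 147 × 600 = 1.155 mm.
With a force P in the spring, the elastic change of the tube is PL/(AE) and that of the spring is P/k; compatibility requires their sum to equal δ_free.
P [ L/(AE) + 1/k ] = δ_free → P [ 600/(975×201×10³) + 1/(30×10³) ] = 1.155.
P = 1.155 / 3.639×10⁻⁵ = 31750 N.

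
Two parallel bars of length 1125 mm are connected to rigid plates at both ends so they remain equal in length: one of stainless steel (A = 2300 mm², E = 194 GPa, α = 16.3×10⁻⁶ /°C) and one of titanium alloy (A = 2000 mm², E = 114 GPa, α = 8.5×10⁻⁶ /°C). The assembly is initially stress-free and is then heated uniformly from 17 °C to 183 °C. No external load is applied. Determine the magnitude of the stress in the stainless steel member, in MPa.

σ ≈ 84.9 MPa (compressive)

The stainless steel has the larger α, so on heating it would change length more than the titanium alloy if both were free. The rigid plates force a common final length, so the stainless steel is put into compression and the titanium alloy into tension, with equal and opposite forces P (no external load).
Compatibility of the two members (thermal + elastic change equal): (α₁ − α₂)ΔT = P·[1/(A₁E₁) + 1/(A₂E₂)].
|α₁ − α₂|·ΔT = 7.8×10⁻⁶ × 166 = 0.001295.
1/(A₁E₁) + 1/(A₂E₂) = 1/(2300×194×10³) + 1/(2000×114×10³) = 6.627×10⁻⁹ N⁻¹.
So P = 0.001295 / 6.627×10⁻⁹ = 195.4 kN.
σ_{stainless steel} = P/A₁ = 195400/2300 = 84.95 MPa, compressive.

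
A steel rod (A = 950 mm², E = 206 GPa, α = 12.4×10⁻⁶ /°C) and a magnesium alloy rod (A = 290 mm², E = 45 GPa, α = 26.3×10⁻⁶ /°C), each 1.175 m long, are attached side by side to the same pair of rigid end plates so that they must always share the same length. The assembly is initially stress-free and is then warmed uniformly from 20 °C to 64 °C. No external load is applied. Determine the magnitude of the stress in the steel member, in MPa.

The magnesium alloy has the larger α, so on heating it would change length more than the steel if both were free. The rigid plates force a common final length, so the magnesium alloy is put into compression and the steel into tension, with equal and opposite forces P (no external load).
Equating the net (thermal + elastic) strains gives |α₁ − α₂|·ΔT = P·[1/(A₁E₁) + 1/(A₂E₂)].
|α₁ − α₂|·ΔT = 13.9×10⁻⁶ × 44 = 0.0006116.
1/(A₁E₁) + 1/(A₂E₂) = 1/(950×206×10³) + 1/(290×45×10³) = 8.174×10⁻⁸ N⁻¹.
So P = 0.0006116 / 8.174×10⁻⁸ = 7.482 kN.
σ_{steel} = P/A₁ = 7482/950 = 7.876 MPa, tensile.

σ ≈ 7.88 MPa (tensile)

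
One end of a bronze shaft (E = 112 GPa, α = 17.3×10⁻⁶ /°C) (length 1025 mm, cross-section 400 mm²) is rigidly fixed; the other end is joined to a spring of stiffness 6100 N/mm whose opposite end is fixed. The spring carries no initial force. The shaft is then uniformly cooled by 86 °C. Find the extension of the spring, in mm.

The unrestrained thermal change is αΔT L = 17.3×10⁻⁶ × 86 × 1025 = 1.525 mm.
Let P be the tensile force in the spring. The shaft extends elastically by PL/(AE) and the spring stretches by P/k; together these equal δ_free.
So P = δ_free / [L/(AE) + 1/k] = 1.525 / [ 1025/(400×112×10³) + 1/(6100) ].
P = 1.525 / 0.0001868 = 8163 N.
Spring extension = P/k = 8163/(6100) = 1.338 mm.

δ ≈ 1.34 mm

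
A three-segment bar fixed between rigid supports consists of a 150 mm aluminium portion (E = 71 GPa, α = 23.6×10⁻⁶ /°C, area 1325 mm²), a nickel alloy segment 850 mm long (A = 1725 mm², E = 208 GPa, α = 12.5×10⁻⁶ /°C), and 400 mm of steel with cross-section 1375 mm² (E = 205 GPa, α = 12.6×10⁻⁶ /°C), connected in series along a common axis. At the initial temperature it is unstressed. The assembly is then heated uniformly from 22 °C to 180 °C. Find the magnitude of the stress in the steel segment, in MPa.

If the supports were absent, the total length change would be Σ αᵢΔT Lᵢ = 23.6×10⁻⁶×158×150 + 12.5×10⁻⁶×158×850 + 12.6×10⁻⁶×158×400 = 3.034 mm.
Since the ends are fixed, an axial force P builds up, equal in every segment, with P · Σ Lᵢ/(AᵢEᵢ) = δ_free.
The series flexibility is Σ Lᵢ/(AᵢEᵢ) = 150/(1325×71×10³) + 850/(1725×208×10³) + 400/(1375×205×10³) = 5.383×10⁻⁶ mm/N.
So P = 3.034 / 5.383×10⁻⁶ = 563.7 kN, compressive.
σ_{steel} = P / A = 563700 / 1375 = 410 MPa.

σ ≈ 410 MPa (compressive)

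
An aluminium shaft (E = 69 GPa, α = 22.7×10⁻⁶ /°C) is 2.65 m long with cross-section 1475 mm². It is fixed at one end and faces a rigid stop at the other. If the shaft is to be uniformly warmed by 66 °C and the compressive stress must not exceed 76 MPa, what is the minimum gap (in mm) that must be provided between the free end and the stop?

With no wall the shaft would lengthen by αΔT L = 22.7×10⁻⁶ × 66 × 2650 = 3.97 mm.
At the allowable stress the elastic shortening the wall may impose is σL/E = 76 × 2650 / (69×10³) = 2.919 mm.
The gap must absorb the remainder: g_min = 3.97 − 2.919 = 1.051 mm.

g ≈ 1.05 mm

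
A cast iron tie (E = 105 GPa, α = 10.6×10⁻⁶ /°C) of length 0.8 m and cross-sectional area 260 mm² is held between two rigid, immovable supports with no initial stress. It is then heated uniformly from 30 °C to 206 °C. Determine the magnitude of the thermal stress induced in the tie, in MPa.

Because both ends are immovable the net strain is zero, and the suppressed thermal strain is αΔT = 10.6×10⁻⁶ × 176 = 1865.6×10⁻⁶.
σ = EαΔT = 105×10³ × 10.6×10⁻⁶ × 176 = 195.9 MPa (compressive; the tie is trying to expand).

σ ≈ 196 MPa (compressive)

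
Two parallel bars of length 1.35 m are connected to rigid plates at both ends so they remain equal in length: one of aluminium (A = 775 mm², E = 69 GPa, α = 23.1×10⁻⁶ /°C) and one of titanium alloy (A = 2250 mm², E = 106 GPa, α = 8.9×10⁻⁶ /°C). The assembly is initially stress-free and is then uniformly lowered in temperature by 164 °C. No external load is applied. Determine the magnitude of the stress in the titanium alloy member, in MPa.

Equilibrium of a rigid end plate with no external load gives equal and opposite internal forces ±P in the two members. Since α_{aluminium} > α_{titanium alloy}, cooling drives the aluminium into tension and the titanium alloy into compression.
Compatibility of the two members (thermal + elastic change equal): (α₁ − α₂)ΔT = P·[1/(A₁E₁) + 1/(A₂E₂)].
|α₁ − α₂|·ΔT = 14.2×10⁻⁶ × 164 = 0.002329.
1/(A₁E₁) + 1/(A₂E₂) = 1/(775×69×10³) + 1/(2250×106×10³) = 2.289×10⁻⁸ N⁻¹.
So P = 0.002329 / 2.289×10⁻⁸ = 101.7 kN.
σ_{titanium alloy} = P/A₂ = 101700/2250 = 45.21 MPa, compressive.

σ ≈ 45.2 MPa (compressive)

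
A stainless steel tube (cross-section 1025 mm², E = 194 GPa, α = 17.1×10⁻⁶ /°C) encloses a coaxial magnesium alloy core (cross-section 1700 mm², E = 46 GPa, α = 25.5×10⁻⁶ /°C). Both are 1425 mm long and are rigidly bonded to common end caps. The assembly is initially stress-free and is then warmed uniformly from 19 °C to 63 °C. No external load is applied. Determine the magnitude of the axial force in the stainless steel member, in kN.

The magnesium alloy has the larger α, so on heating it would change length more than the stainless steel if both were free. The rigid plates force a common final length, so the magnesium alloy is put into compression and the stainless steel into tension, with equal and opposite forces P (no external load).
Equating the net (thermal + elastic) strains gives |α₁ − α₂|·ΔT = P·[1/(A₁E₁) + 1/(A₂E₂)].
|α₁ − α₂|·ΔT = 8.4×10⁻⁶ × 44 = 0.0003696.
1/(A₁E₁) + 1/(A₂E₂) = 1/(1025×194×10³) + 1/(1700×46×10³) = 1.782×10⁻⁸ N⁻¹.
P = 0.0003696 / 1.782×10⁻⁸ = 20740 N = 20.74 kN.

P ≈ 20.7 kN (tensile in the stainless steel)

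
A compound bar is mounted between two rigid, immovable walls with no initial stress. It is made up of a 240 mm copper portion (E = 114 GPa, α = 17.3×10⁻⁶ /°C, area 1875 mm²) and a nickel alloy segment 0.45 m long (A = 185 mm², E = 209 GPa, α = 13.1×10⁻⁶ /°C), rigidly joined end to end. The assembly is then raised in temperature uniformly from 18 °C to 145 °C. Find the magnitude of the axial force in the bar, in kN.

P ≈ 100 kN (compressive)

With the walls removed the bar would change length by δ_free = Σ αᵢΔT Lᵢ = 17.3×10⁻⁶×127×240 + 13.1×10⁻⁶×127×450 = 1.276 mm.
The rigid supports impose zero overall length change; the single axial force P common to all segments must satisfy P Σ Lᵢ/(AᵢEᵢ) = δ_free.
Σ Lᵢ/(AᵢEᵢ) = 240/(1875×114×10³) + 450/(185×209×10³) = 1.276×10⁻⁵ mm/N.
Hence P = δ_free / Σ(L/AE) = 1.276/1.276×10⁻⁵ = 99.99 kN (compressive).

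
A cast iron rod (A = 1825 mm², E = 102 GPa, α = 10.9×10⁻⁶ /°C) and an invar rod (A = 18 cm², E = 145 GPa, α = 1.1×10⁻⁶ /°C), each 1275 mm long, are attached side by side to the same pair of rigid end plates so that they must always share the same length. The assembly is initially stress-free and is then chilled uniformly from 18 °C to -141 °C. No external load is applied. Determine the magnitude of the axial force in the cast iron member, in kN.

P ≈ 169 kN (tensile in the cast iron)

Equilibrium of a rigid end plate with no external load gives equal and opposite internal forces ±P in the two members. Since α_{cast iron} > α_{invar}, cooling drives the cast iron into tension and the invar into compression.
Equating the net (thermal + elastic) strains gives |α₁ − α₂|·ΔT = P·[1/(A₁E₁) + 1/(A₂E₂)].
|α₁ − α₂|·ΔT = 9.8×10⁻⁶ × 159 = 0.001558.
1/(A₁E₁) + 1/(A₂E₂) = 1/(1825×102×10³) + 1/(1800×145×10³) = 9.203×10⁻⁹ N⁻¹.
P = 0.001558 / 9.203×10⁻⁹ = 169300 N = 169.3 kN.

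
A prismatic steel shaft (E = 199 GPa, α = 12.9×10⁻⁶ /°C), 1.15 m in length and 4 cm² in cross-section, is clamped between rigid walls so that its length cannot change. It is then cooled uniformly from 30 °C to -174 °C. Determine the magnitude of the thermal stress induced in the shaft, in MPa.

σ ≈ 524 MPa (tensile)

With length fixed, the mechanical strain must cancel the thermal strain αΔT = 12.9×10⁻⁶ × 204 = 2631.6×10⁻⁶.
Hence σ = E·αΔT = 199×10³ × 2631.6×10⁻⁶ = 523.7 MPa, tensile.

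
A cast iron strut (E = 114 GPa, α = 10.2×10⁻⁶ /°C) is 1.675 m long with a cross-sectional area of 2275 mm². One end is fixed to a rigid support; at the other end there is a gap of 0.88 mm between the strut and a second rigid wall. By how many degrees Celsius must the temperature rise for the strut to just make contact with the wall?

Contact occurs when the free expansion equals the gap: αΔT L = 0.88 mm.
ΔT = 0.88 / (10.2×10⁻⁶ × 1675) = 51.51 °C.

ΔT ≈ 51.5 °C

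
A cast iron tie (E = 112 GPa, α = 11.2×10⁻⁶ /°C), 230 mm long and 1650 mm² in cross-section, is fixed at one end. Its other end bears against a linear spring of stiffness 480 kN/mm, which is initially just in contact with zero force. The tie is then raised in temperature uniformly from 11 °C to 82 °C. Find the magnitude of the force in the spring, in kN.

If the spring were absent the tie would lengthen by αΔT L = 11.2×10⁻⁶ × 71 × 230 = 0.1829 mm.
Let P be the compressive force at the spring. The tie shortens elastically by PL/(AE) and the spring compresses by P/k; together these equal δ_free.
P [ L/(AE) + 1/k ] = δ_free → P [ 230/(1650×112×10³) + 1/(480×10³) ] = 0.1829.
P = 0.1829 / 3.328×10⁻⁶ = 54960 N.

P ≈ 55 kN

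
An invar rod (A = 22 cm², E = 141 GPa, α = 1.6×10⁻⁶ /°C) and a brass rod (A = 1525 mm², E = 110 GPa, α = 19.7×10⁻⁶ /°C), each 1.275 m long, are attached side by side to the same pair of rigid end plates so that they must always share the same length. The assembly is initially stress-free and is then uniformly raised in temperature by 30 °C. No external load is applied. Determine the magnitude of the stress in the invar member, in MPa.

σ ≈ 26.9 MPa (tensile)

Both members must finish at the same length. With the larger α, the brass tends to over-expand; the plates restrain it, putting the brass in compression and the invar in tension. With no external load the two internal forces are equal and opposite, magnitude P.
Equating the net (thermal + elastic) strains gives |α₁ − α₂|·ΔT = P·[1/(A₁E₁) + 1/(A₂E₂)].
|α₁ − α₂|·ΔT = 18.1×10⁻⁶ × 30 = 0.000543.
1/(A₁E₁) + 1/(A₂E₂) = 1/(2200×141×10³) + 1/(1525×110×10³) = 9.185×10⁻⁹ N⁻¹.
P = 0.000543 / 9.185×10⁻⁹ = 59120 N = 59.12 kN.
σ_{invar} = P/A₁ = 59120/2200 = 26.87 MPa, tensile.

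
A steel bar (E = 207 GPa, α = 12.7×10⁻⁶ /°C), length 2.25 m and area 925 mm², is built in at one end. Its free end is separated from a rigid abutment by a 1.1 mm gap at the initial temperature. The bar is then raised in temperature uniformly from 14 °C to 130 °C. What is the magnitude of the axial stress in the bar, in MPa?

σ ≈ 204 MPa (compressive)

If the wall were absent the bar would grow by αΔT L = 12.7×10⁻⁶ × 116 × 2250 = 3.315 mm.
After closing the 1.1 mm clearance, 3.315 − 1.1 = 2.215 mm of expansion remains to be suppressed by the wall.
Compatibility: PL/(AE) = 2.215 mm, so σ = P/A = E × (2.215/2250) = 203.8 MPa.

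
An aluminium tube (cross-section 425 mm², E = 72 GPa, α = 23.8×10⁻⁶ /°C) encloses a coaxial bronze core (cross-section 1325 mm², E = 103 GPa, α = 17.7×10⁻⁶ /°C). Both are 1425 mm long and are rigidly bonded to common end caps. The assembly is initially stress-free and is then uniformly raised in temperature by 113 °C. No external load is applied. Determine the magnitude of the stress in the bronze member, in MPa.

Equilibrium of a rigid end plate with no external load gives equal and opposite internal forces ±P in the two members. Since α_{aluminium} > α_{bronze}, heating drives the aluminium into compression and the bronze into tension.
Setting the final lengths equal and cancelling L: (α₁ − α₂)ΔT = P/(A₁E₁) + P/(A₂E₂).
|α₁ − α₂|·ΔT = 6.1×10⁻⁶ × 113 = 0.0006893.
1/(A₁E₁) + 1/(A₂E₂) = 1/(425×72×10³) + 1/(1325×103×10³) = 4.001×10⁻⁸ N⁻¹.
So P = 0.0006893 / 4.001×10⁻⁸ = 17.23 kN.
σ_{bronze} = P/A₂ = 17230/1325 = 13 MPa, tensile.

σ ≈ 13 MPa (tensile)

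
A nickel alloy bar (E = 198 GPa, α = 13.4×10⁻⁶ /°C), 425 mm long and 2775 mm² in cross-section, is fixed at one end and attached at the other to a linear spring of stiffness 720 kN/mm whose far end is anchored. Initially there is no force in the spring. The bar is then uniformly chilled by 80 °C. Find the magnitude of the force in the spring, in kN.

P ≈ 211 kN

Free thermal contraction: δ_free = αΔT L = 13.4×10⁻⁶ × 80 × 425 = 0.4556 mm.
With a force P in the spring, the elastic change of the bar is PL/(AE) and that of the spring is P/k; compatibility requires their sum to equal δ_free.
So P = δ_free / [L/(AE) + 1/k] = 0.4556 / [ 425/(2775×198×10³) + 1/(720×10³) ].
P = 0.4556 / 2.162×10⁻⁶ = 210700 N.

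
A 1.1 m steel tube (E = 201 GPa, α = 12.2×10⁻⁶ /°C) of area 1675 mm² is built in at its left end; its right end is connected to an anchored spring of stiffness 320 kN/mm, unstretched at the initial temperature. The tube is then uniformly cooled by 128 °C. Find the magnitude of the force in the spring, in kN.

P ≈ 269 kN

The unrestrained thermal change is αΔT L = 12.2×10⁻⁶ × 128 × 1100 = 1.718 mm.
Let P be the tensile force in the spring. The tube extends elastically by PL/(AE) and the spring stretches by P/k; together these equal δ_free.
So P = δ_free / [L/(AE) + 1/k] = 1.718 / [ 1100/(1675×201×10³) + 1/(320×10³) ].
P = 1.718 / 6.392×10⁻⁶ = 268700 N.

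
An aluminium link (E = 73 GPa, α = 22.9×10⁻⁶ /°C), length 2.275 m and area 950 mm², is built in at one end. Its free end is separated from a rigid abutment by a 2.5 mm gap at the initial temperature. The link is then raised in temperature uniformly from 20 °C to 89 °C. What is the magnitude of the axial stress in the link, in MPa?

σ ≈ 35.1 MPa (compressive)

Unrestrained expansion: δ_free = αΔT L = 22.9×10⁻⁶ × 69 × 2275 = 3.595 mm.
This exceeds the 2.5 mm gap, so the wall pushes back. The portion of expansion that must be recovered elastically is δ_free − gap = 3.595 − 2.5 = 1.095 mm.
That suppressed elongation corresponds to σ = E·Δ/L = 73×10³ × 1.095/2275 = 35.13 MPa.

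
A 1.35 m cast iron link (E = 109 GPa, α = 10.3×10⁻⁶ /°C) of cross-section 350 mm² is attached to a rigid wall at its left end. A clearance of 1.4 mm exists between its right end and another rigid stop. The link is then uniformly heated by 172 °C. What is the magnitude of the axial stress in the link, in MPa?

σ ≈ 80.1 MPa (compressive)

Free thermal elongation = αΔT L = 10.3×10⁻⁶ × 172 × 1350 = 2.392 mm.
The gap closes (δ_free > 1.4 mm) and the wall then resists a further 2.392 − 1.4 = 0.9917 mm of expansion.
Compatibility: PL/(AE) = 0.9917 mm, so σ = P/A = E × (0.9917/1350) = 80.07 MPa.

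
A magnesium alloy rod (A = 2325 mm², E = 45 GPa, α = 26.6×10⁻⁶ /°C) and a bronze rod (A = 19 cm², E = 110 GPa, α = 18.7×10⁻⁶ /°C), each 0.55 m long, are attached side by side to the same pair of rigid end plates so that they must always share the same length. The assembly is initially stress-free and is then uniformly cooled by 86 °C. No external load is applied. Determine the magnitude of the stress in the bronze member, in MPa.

Equilibrium of a rigid end plate with no external load gives equal and opposite internal forces ±P in the two members. Since α_{magnesium alloy} > α_{bronze}, cooling drives the magnesium alloy into tension and the bronze into compression.
Compatibility of the two members (thermal + elastic change equal): (α₁ − α₂)ΔT = P·[1/(A₁E₁) + 1/(A₂E₂)].
|α₁ − α₂|·ΔT = 7.9×10⁻⁶ × 86 = 0.0006794.
1/(A₁E₁) + 1/(A₂E₂) = 1/(2325×45×10³) + 1/(1900×110×10³) = 1.434×10⁻⁸ N⁻¹.
P = 0.0006794 / 1.434×10⁻⁸ = 47370 N = 47.37 kN.
σ_{bronze} = P/A₂ = 47370/1900 = 24.93 MPa, compressive.

σ ≈ 24.9 MPa (compressive)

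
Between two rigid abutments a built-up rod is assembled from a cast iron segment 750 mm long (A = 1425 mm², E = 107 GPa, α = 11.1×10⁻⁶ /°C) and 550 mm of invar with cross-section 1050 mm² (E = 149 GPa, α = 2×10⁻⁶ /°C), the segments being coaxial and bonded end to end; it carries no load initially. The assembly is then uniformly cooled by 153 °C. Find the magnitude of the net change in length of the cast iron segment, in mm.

With the walls removed the bar would change length by δ_free = Σ αᵢΔT Lᵢ = 11.1×10⁻⁶×153×750 + 2×10⁻⁶×153×550 = 1.442 mm.
Since the ends are fixed, an axial force P builds up, equal in every segment, with P · Σ Lᵢ/(AᵢEᵢ) = δ_free.
The series flexibility is Σ Lᵢ/(AᵢEᵢ) = 750/(1425×107×10³) + 550/(1050×149×10³) = 8.434×10⁻⁶ mm/N.
Hence P = δ_free / Σ(L/AE) = 1.442/8.434×10⁻⁶ = 171 kN (tensile).
For the cast iron segment, free thermal change = 11.1×10⁻⁶×153×750 = 1.274 mm and elastic change from P = 171000×750/(1425×107×10³) = 0.841 mm; these oppose, so the net change is 0.433 mm (segment shortens).

|ΔL| ≈ 0.433 mm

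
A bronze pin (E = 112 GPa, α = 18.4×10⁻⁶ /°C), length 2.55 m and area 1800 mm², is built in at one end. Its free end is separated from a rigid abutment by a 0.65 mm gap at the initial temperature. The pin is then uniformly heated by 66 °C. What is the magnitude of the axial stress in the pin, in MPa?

Free thermal elongation = αΔT L = 18.4×10⁻⁶ × 66 × 2550 = 3.097 mm.
The gap closes (δ_free > 0.65 mm) and the wall then resists a further 3.097 − 0.65 = 2.447 mm of expansion.
That suppressed elongation corresponds to σ = E·Δ/L = 112×10³ × 2.447/2550 = 107.5 MPa.

σ ≈ 107 MPa (compressive)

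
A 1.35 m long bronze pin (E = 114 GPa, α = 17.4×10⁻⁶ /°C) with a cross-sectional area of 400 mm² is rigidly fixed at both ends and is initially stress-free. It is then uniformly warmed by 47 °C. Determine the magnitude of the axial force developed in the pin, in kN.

P ≈ 37.3 kN (compressive)

With zero net strain, σ = E·αΔT = 114 GPa × 17.4×10⁻⁶ × 47 = 93.23 MPa.
Then P = σA = 93.23 × 400 mm² = 37.29 kN, compressive.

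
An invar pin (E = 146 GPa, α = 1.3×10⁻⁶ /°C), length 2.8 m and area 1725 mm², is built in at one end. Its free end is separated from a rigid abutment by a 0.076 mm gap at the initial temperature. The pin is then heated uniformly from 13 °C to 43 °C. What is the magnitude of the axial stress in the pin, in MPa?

σ ≈ 1.73 MPa (compressive)

Free thermal elongation = αΔT L = 1.3×10⁻⁶ × 30 × 2800 = 0.1092 mm.
This exceeds the 0.076 mm gap, so the wall pushes back. The portion of expansion that must be recovered elastically is δ_free − gap = 0.1092 − 0.076 = 0.0332 mm.
Compatibility: PL/(AE) = 0.0332 mm, so σ = P/A = E × (0.0332/2800) = 1.731 MPa.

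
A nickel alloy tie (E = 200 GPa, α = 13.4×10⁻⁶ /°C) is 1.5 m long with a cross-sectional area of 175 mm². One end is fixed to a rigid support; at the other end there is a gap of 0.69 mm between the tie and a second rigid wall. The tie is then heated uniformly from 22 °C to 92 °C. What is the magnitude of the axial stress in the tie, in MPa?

Free thermal elongation = αΔT L = 13.4×10⁻⁶ × 70 × 1500 = 1.407 mm.
This exceeds the 0.69 mm gap, so the wall pushes back. The portion of expansion that must be recovered elastically is δ_free − gap = 1.407 − 0.69 = 0.717 mm.
So σ = E(δ_free − g)/L = 200×10³ × 0.717/1500 = 95.6 MPa.

σ ≈ 95.6 MPa (compressive)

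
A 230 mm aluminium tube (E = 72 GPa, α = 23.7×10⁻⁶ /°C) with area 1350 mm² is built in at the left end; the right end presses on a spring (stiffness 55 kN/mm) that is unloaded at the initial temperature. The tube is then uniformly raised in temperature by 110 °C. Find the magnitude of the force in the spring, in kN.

P ≈ 29.2 kN

If the spring were absent the tube would lengthen by αΔT L = 23.7×10⁻⁶ × 110 × 230 = 0.5996 mm.
With a force P in the spring, the elastic change of the tube is PL/(AE) and that of the spring is P/k; compatibility requires their sum to equal δ_free.
So P = δ_free / [L/(AE) + 1/k] = 0.5996 / [ 230/(1350×72×10³) + 1/(55×10³) ].
P = 0.5996 / 2.055×10⁻⁵ = 29180 N.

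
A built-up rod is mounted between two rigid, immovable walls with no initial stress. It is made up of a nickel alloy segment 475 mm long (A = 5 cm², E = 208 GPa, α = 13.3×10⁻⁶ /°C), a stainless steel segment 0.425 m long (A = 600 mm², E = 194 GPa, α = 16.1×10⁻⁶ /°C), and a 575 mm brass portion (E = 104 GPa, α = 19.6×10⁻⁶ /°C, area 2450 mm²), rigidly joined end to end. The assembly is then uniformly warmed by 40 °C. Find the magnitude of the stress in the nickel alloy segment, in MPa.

Free thermal expansion of the whole bar: Σ αᵢΔT Lᵢ = 13.3×10⁻⁶×40×475 + 16.1×10⁻⁶×40×425 + 19.6×10⁻⁶×40×575 = 0.9772 mm.
Since the ends are fixed, an axial force P builds up, equal in every segment, with P · Σ Lᵢ/(AᵢEᵢ) = δ_free.
Σ Lᵢ/(AᵢEᵢ) = 475/(500×208×10³) + 425/(600×194×10³) + 575/(2450×104×10³) = 1.048×10⁻⁵ mm/N.
Hence P = δ_free / Σ(L/AE) = 0.9772/1.048×10⁻⁵ = 93.29 kN (compressive).
σ_{nickel alloy} = P / A = 93290 / 500 = 186.6 MPa.

σ ≈ 187 MPa (compressive)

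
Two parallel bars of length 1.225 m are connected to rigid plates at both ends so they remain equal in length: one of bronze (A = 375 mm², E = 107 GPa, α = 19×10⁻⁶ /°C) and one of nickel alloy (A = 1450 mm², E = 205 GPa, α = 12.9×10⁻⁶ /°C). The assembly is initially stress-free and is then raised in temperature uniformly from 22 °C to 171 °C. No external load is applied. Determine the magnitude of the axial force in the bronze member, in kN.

Both members must finish at the same length. With the larger α, the bronze tends to over-expand; the plates restrain it, putting the bronze in compression and the nickel alloy in tension. With no external load the two internal forces are equal and opposite, magnitude P.
Equating the net (thermal + elastic) strains gives |α₁ − α₂|·ΔT = P·[1/(A₁E₁) + 1/(A₂E₂)].
|α₁ − α₂|·ΔT = 6.1×10⁻⁶ × 149 = 0.0009089.
1/(A₁E₁) + 1/(A₂E₂) = 1/(375×107×10³) + 1/(1450×205×10³) = 2.829×10⁻⁸ N⁻¹.
P = 0.0009089 / 2.829×10⁻⁸ = 32130 N = 32.13 kN.

P ≈ 32.1 kN (compressive in the bronze)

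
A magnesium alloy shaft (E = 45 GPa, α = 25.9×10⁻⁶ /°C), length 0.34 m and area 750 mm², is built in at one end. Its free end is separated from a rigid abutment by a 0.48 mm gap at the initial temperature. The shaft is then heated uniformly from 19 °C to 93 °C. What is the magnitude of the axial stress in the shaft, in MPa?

σ ≈ 22.7 MPa (compressive)

Unrestrained expansion: δ_free = αΔT L = 25.9×10⁻⁶ × 74 × 340 = 0.6516 mm.
After closing the 0.48 mm clearance, 0.6516 − 0.48 = 0.1716 mm of expansion remains to be suppressed by the wall.
So σ = E(δ_free − g)/L = 45×10³ × 0.1716/340 = 22.72 MPa.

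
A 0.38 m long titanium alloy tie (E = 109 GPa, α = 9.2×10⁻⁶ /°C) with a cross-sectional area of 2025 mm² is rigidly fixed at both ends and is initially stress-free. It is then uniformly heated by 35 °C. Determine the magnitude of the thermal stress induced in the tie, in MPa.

The supports are rigid, so the total axial strain is zero. The restrained thermal strain is ε = αΔT = 9.2×10⁻⁶ × 35 = 322×10⁻⁶.
The stress required to suppress this strain is σ = Eε = 109×10³ × 322×10⁻⁶ = 35.1 MPa, compressive since the tie is trying to expand.

σ ≈ 35.1 MPa (compressive)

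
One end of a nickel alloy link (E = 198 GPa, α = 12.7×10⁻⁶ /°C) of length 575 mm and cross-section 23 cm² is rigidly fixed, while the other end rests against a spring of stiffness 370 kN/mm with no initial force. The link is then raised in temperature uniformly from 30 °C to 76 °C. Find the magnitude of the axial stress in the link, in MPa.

σ ≈ 36.8 MPa (compressive)

Free thermal expansion: δ_free = αΔT L = 12.7×10⁻⁶ × 46 × 575 = 0.3359 mm.
With a force P in the spring, the elastic change of the link is PL/(AE) and that of the spring is P/k; compatibility requires their sum to equal δ_free.
P [ L/(AE) + 1/k ] = δ_free → P [ 575/(2300×198×10³) + 1/(370×10³) ] = 0.3359.
P = 0.3359 / 3.965×10⁻⁶ = 84710 N.
σ = P/A = 84710/2300 = 36.83 MPa.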